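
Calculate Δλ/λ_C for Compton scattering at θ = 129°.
1.6293 λ_C

The Compton shift formula is:
Δλ = λ_C(1 - cos θ)

Dividing both sides by λ_C:
Δλ/λ_C = 1 - cos θ

For θ = 129°:
Δλ/λ_C = 1 - cos(129°)
Δλ/λ_C = 1 - -0.6293
Δλ/λ_C = 1.6293

This means the shift is 1.6293 × λ_C = 3.9532 pm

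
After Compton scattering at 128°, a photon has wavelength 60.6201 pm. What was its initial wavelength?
56.7000 pm

From λ' = λ + Δλ, we have λ = λ' - Δλ

First calculate the Compton shift:
Δλ = λ_C(1 - cos θ)
Δλ = 2.4263 × (1 - cos(128°))
Δλ = 2.4263 × 1.6157
Δλ = 3.9201 pm

Initial wavelength:
λ = λ' - Δλ
λ = 60.6201 - 3.9201
λ = 56.7000 pm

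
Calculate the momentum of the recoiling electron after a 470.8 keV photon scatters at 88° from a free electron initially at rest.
2.8055e-22 kg·m/s

The electron is initially at rest, so by conservation of momentum:
p⃗_e = p⃗₀ − p⃗'  (incident photon momentum minus scattered photon momentum)

Photon momentum magnitudes (p = h/λ = E/c):
λ₀ = hc/E₀ = 2.6335 pm → p₀ = h/λ₀ = 2.5161e-22 kg·m/s
Δλ = λ_C(1 − cos 88°) = 2.3416 pm
λ' = 4.9751 pm → p' = h/λ' = 1.3318e-22 kg·m/s

The scattered photon makes angle θ = 88° with the incident direction, so by the law of cosines:
|p⃗_e|² = p₀² + p'² − 2p₀p'cos θ
|p⃗_e|² = (2.5161e-22)² + (1.3318e-22)² − 2·2.5161e-22·1.3318e-22·cos(88°)
|p⃗_e| = 2.8055e-22 kg·m/s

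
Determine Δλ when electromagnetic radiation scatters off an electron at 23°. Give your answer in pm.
0.1929 pm

Using the Compton scattering formula:
Δλ = λ_C(1 - cos θ)

where λ_C = h/(m_e·c) ≈ 2.4263 pm is the Compton wavelength of an electron.

For θ = 23°:
cos(23°) = 0.9205
1 - cos(23°) = 0.0795

Δλ = 2.4263 × 0.0795
Δλ = 0.1929 pm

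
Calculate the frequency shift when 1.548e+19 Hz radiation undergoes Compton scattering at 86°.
1.616e+18 Hz (decrease)

Convert frequency to wavelength (c = 299792458 m/s):
λ₀ = c/f₀ = 299792458/1.548e+19 = 1.9366438e-11 m = 19.3664 pm

Calculate Compton shift:
Δλ = λ_C(1 - cos(86°)) = 2.2571 pm

Final wavelength:
λ' = λ₀ + Δλ = 19.3664 + 2.2571 = 21.6235 pm

Final frequency:
f' = c/λ' = 299792458/2.1623497e-11 = 1.3864198e+19 Hz

Frequency shift (decrease):
Δf = f₀ - f' = 1.548e+19 - 1.3864198e+19 = 1.616e+18 Hz

(Intermediate values are shown rounded; full precision is carried through to the final answer.)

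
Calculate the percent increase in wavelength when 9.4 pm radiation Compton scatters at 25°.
2.4184%

Calculate the Compton shift:
Δλ = λ_C(1 - cos(25°))
Δλ = 2.4263 × (1 - cos(25°))
Δλ = 2.4263 × 0.0937
Δλ = 0.2273 pm

Percentage change:
(Δλ/λ₀) × 100 = (0.2273/9.4) × 100
= 2.4184%

(Intermediate values are shown rounded; full precision is carried through to the final answer.)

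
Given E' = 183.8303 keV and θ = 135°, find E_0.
476.4003 keV

Convert final energy to wavelength (hc ≈ 1239.842 keV·pm):
λ' = hc/E' = 1239.842 / 183.8303 = 6.7445 pm

Calculate the Compton shift:
Δλ = λ_C(1 - cos(135°))
Δλ = 2.4263 × (1 - cos(135°))
Δλ = 4.1420 pm

Initial wavelength:
λ = λ' - Δλ = 6.7445 - 4.1420 = 2.6025 pm

Initial energy:
E = hc/λ = 1239.842 / 2.6025 = 476.4003 keV

(Intermediate values are shown rounded; full precision is carried through to the final answer.)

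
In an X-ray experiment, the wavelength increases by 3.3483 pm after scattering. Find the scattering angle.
112.33°

From the Compton formula Δλ = λ_C(1 - cos θ), we can solve for θ:

cos θ = 1 - Δλ/λ_C

Given:
- Δλ = 3.3483 pm
- λ_C = h/(m_e·c) ≈ 2.42631024 pm

cos θ = 1 - 3.3483/2.42631024
cos θ = 1 - 1.379997
cos θ = -0.379997

θ = arccos(-0.379997)
θ = 112.33°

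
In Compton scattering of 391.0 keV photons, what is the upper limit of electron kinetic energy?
236.4751 keV

Maximum energy transfer occurs at θ = 180° (backscattering).

Initial photon: E₀ = 391.0 keV → λ₀ = 3.1710 pm

Maximum Compton shift (at 180°):
Δλ_max = 2λ_C = 2 × 2.4263 = 4.8526 pm

Final wavelength:
λ' = 3.1710 + 4.8526 = 8.0236 pm

Minimum photon energy (maximum energy to electron):
E'_min = hc/λ' = 154.5249 keV

Maximum electron kinetic energy:
K_max = E₀ - E'_min = 391.0000 - 154.5249 = 236.4751 keV

(Intermediate values are shown rounded; full precision is carried through to the final answer.)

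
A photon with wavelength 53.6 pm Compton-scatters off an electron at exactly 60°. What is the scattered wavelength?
54.8132 pm

Using the Compton formula: λ' = λ + λ_C(1 − cos θ)

For θ = 60°, cos θ = 1/2 (exact) = 0.5000, so:
1 − cos 60° = 1 − (1/2) = 0.5000

Δλ = λ_C × 0.5000 = 2.4263 × 0.5000 = 1.2132 pm

λ' = 53.6 + 1.2132 = 54.8132 pm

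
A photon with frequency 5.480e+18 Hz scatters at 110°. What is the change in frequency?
3.078e+17 Hz (decrease)

Convert frequency to wavelength (c = 299792458 m/s):
λ₀ = c/f₀ = 299792458/5.480e+18 = 5.4706653e-11 m = 54.7067 pm

Calculate Compton shift:
Δλ = λ_C(1 - cos(110°)) = 3.2562 pm

Final wavelength:
λ' = λ₀ + Δλ = 54.7067 + 3.2562 = 57.9628 pm

Final frequency:
f' = c/λ' = 299792458/5.7962810e-11 = 5.1721519e+18 Hz

Frequency shift (decrease):
Δf = f₀ - f' = 5.480e+18 - 5.1721519e+18 = 3.078e+17 Hz

(Intermediate values are shown rounded; full precision is carried through to the final answer.)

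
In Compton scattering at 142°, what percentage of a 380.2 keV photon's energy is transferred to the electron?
0.5709 (or 57.09%)

Calculate initial and final photon energies:

Initial: E₀ = 380.2 keV → λ₀ = 3.2610 pm
Compton shift: Δλ = 4.3383 pm
Final wavelength: λ' = 7.5993 pm
Final energy: E' = 163.1522 keV

Fractional energy loss:
(E₀ - E')/E₀ = (380.2000 - 163.1522)/380.2000
= 217.0478/380.2000
= 0.5709
= 57.09%

(Intermediate values are shown rounded; full precision is carried through to the final answer.)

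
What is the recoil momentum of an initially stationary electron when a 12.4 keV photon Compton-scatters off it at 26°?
2.9779e-24 kg·m/s

The electron is initially at rest, so by conservation of momentum:
p⃗_e = p⃗₀ − p⃗'  (incident photon momentum minus scattered photon momentum)

Photon momentum magnitudes (p = h/λ = E/c):
λ₀ = hc/E₀ = 99.9873 pm → p₀ = h/λ₀ = 6.6269e-24 kg·m/s
Δλ = λ_C(1 − cos 26°) = 0.2456 pm
λ' = 100.2328 pm → p' = h/λ' = 6.6107e-24 kg·m/s

The scattered photon makes angle θ = 26° with the incident direction, so by the law of cosines:
|p⃗_e|² = p₀² + p'² − 2p₀p'cos θ
|p⃗_e|² = (6.6269e-24)² + (6.6107e-24)² − 2·6.6269e-24·6.6107e-24·cos(26°)
|p⃗_e| = 2.9779e-24 kg·m/s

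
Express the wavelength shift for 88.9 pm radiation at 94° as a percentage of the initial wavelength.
2.9196%

Calculate the Compton shift:
Δλ = λ_C(1 - cos(94°))
Δλ = 2.4263 × (1 - cos(94°))
Δλ = 2.4263 × 1.0698
Δλ = 2.5956 pm

Percentage change:
(Δλ/λ₀) × 100 = (2.5956/88.9) × 100
= 2.9196%

(Intermediate values are shown rounded; full precision is carried through to the final answer.)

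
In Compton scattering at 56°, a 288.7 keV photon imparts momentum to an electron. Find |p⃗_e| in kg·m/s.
1.3322e-22 kg·m/s

The electron is initially at rest, so by conservation of momentum:
p⃗_e = p⃗₀ − p⃗'  (incident photon momentum minus scattered photon momentum)

Photon momentum magnitudes (p = h/λ = E/c):
λ₀ = hc/E₀ = 4.2946 pm → p₀ = h/λ₀ = 1.5429e-22 kg·m/s
Δλ = λ_C(1 − cos 56°) = 1.0695 pm
λ' = 5.3641 pm → p' = h/λ' = 1.2353e-22 kg·m/s

The scattered photon makes angle θ = 56° with the incident direction, so by the law of cosines:
|p⃗_e|² = p₀² + p'² − 2p₀p'cos θ
|p⃗_e|² = (1.5429e-22)² + (1.2353e-22)² − 2·1.5429e-22·1.2353e-22·cos(56°)
|p⃗_e| = 1.3322e-22 kg·m/s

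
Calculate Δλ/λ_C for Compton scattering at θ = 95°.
1.0872 λ_C

The Compton shift formula is:
Δλ = λ_C(1 - cos θ)

Dividing both sides by λ_C:
Δλ/λ_C = 1 - cos θ

For θ = 95°:
Δλ/λ_C = 1 - cos(95°)
Δλ/λ_C = 1 - -0.0872
Δλ/λ_C = 1.0872

This means the shift is 1.0872 × λ_C = 2.6378 pm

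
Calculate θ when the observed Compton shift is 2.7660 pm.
98.05°

From the Compton formula Δλ = λ_C(1 - cos θ), we can solve for θ:

cos θ = 1 - Δλ/λ_C

Given:
- Δλ = 2.7660 pm
- λ_C = h/(m_e·c) ≈ 2.42631024 pm

cos θ = 1 - 2.7660/2.42631024
cos θ = 1 - 1.140003
cos θ = -0.140003

θ = arccos(-0.140003)
θ = 98.05°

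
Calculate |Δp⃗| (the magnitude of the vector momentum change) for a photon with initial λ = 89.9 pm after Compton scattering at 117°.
1.2332e-23 kg·m/s

Photon momentum magnitude is p = h/λ.

Initial momentum:
p₀ = h/λ = 6.6261e-34/8.9900e-11 = 7.3705e-24 kg·m/s

After scattering:
λ' = λ + Δλ = 89.9 + 3.5278 = 93.4278 pm
p' = h/λ' = 6.6261e-34/9.3428e-11 = 7.0922e-24 kg·m/s

Momentum is a vector; the scattered photon's direction makes angle θ = 117° with the incident direction. The magnitude of the vector change Δp⃗ = p⃗₀ − p⃗' is found from the law of cosines:
|Δp⃗|² = p₀² + p'² − 2p₀p'cos θ
|Δp⃗|² = (7.3705e-24)² + (7.0922e-24)² − 2·7.3705e-24·7.0922e-24·cos(117°)
|Δp⃗| = 1.2332e-23 kg·m/s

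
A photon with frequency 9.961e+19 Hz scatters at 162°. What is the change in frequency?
6.089e+19 Hz (decrease)

Convert frequency to wavelength (c = 299792458 m/s):
λ₀ = c/f₀ = 299792458/9.961e+19 = 3.0096623e-12 m = 3.0097 pm

Calculate Compton shift:
Δλ = λ_C(1 - cos(162°)) = 4.7339 pm

Final wavelength:
λ' = λ₀ + Δλ = 3.0097 + 4.7339 = 7.7435 pm

Final frequency:
f' = c/λ' = 299792458/7.7435307e-12 = 3.8715215e+19 Hz

Frequency shift (decrease):
Δf = f₀ - f' = 9.961e+19 - 3.8715215e+19 = 6.089e+19 Hz

(Intermediate values are shown rounded; full precision is carried through to the final answer.)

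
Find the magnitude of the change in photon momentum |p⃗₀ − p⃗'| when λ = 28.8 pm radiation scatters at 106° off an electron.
3.4991e-23 kg·m/s

Photon momentum magnitude is p = h/λ.

Initial momentum:
p₀ = h/λ = 6.6261e-34/2.8800e-11 = 2.3007e-23 kg·m/s

After scattering:
λ' = λ + Δλ = 28.8 + 3.0951 = 31.8951 pm
p' = h/λ' = 6.6261e-34/3.1895e-11 = 2.0775e-23 kg·m/s

Momentum is a vector; the scattered photon's direction makes angle θ = 106° with the incident direction. The magnitude of the vector change Δp⃗ = p⃗₀ − p⃗' is found from the law of cosines:
|Δp⃗|² = p₀² + p'² − 2p₀p'cos θ
|Δp⃗|² = (2.3007e-23)² + (2.0775e-23)² − 2·2.3007e-23·2.0775e-23·cos(106°)
|Δp⃗| = 3.4991e-23 kg·m/s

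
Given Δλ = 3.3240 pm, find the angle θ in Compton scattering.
111.71°

From the Compton formula Δλ = λ_C(1 - cos θ), we can solve for θ:

cos θ = 1 - Δλ/λ_C

Given:
- Δλ = 3.3240 pm
- λ_C = h/(m_e·c) ≈ 2.42631024 pm

cos θ = 1 - 3.3240/2.42631024
cos θ = 1 - 1.369981
cos θ = -0.369981

θ = arccos(-0.369981)
θ = 111.71°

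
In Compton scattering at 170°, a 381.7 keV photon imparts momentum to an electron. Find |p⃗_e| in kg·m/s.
2.8527e-22 kg·m/s

The electron is initially at rest, so by conservation of momentum:
p⃗_e = p⃗₀ − p⃗'  (incident photon momentum minus scattered photon momentum)

Photon momentum magnitudes (p = h/λ = E/c):
λ₀ = hc/E₀ = 3.2482 pm → p₀ = h/λ₀ = 2.0399e-22 kg·m/s
Δλ = λ_C(1 − cos 170°) = 4.8158 pm
λ' = 8.0640 pm → p' = h/λ' = 8.2169e-23 kg·m/s

The scattered photon makes angle θ = 170° with the incident direction, so by the law of cosines:
|p⃗_e|² = p₀² + p'² − 2p₀p'cos θ
|p⃗_e|² = (2.0399e-22)² + (8.2169e-23)² − 2·2.0399e-22·8.2169e-23·cos(170°)
|p⃗_e| = 2.8527e-22 kg·m/s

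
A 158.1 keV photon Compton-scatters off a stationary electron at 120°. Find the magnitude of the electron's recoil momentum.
1.2388e-22 kg·m/s

The electron is initially at rest, so by conservation of momentum:
p⃗_e = p⃗₀ − p⃗'  (incident photon momentum minus scattered photon momentum)

Photon momentum magnitudes (p = h/λ = E/c):
λ₀ = hc/E₀ = 7.8421 pm → p₀ = h/λ₀ = 8.4493e-23 kg·m/s
Δλ = λ_C(1 − cos 120°) = 3.6395 pm
λ' = 11.4816 pm → p' = h/λ' = 5.7710e-23 kg·m/s

The scattered photon makes angle θ = 120° with the incident direction, so by the law of cosines:
|p⃗_e|² = p₀² + p'² − 2p₀p'cos θ
|p⃗_e|² = (8.4493e-23)² + (5.7710e-23)² − 2·8.4493e-23·5.7710e-23·cos(120°)
|p⃗_e| = 1.2388e-22 kg·m/s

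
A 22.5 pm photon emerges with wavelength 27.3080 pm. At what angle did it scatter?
168.99°

First find the wavelength shift:
Δλ = λ' - λ = 27.3080 - 22.5 = 4.8080 pm

Using Δλ = λ_C(1 - cos θ), with λ_C = h/(m_e·c) ≈ 2.42631024 pm:
cos θ = 1 - Δλ/λ_C
cos θ = 1 - 4.8080/2.42631024
cos θ = -0.981610

θ = arccos(-0.981610)
θ = 168.99°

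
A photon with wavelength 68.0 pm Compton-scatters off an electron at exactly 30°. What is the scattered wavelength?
68.3251 pm

Using the Compton formula: λ' = λ + λ_C(1 − cos θ)

For θ = 30°, cos θ = √3/2 (exact) ≈ 0.8660, so:
1 − cos 30° = 1 − (√3/2) ≈ 0.1340

Δλ = λ_C × 0.1340 = 2.4263 × 0.1340 = 0.3251 pm

λ' = 68.0 + 0.3251 = 68.3251 pm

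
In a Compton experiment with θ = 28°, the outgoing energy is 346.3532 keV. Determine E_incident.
376.2000 keV

Convert final energy to wavelength (hc ≈ 1239.842 keV·pm):
λ' = hc/E' = 1239.842 / 346.3532 = 3.5797 pm

Calculate the Compton shift:
Δλ = λ_C(1 - cos(28°))
Δλ = 2.4263 × (1 - cos(28°))
Δλ = 0.2840 pm

Initial wavelength:
λ = λ' - Δλ = 3.5797 - 0.2840 = 3.2957 pm

Initial energy:
E = hc/λ = 1239.842 / 3.2957 = 376.2000 keV

(Intermediate values are shown rounded; full precision is carried through to the final answer.)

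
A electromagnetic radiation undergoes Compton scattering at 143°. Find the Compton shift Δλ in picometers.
4.3640 pm

Using the Compton scattering formula:
Δλ = λ_C(1 - cos θ)

where λ_C = h/(m_e·c) ≈ 2.4263 pm is the Compton wavelength of an electron.

For θ = 143°:
cos(143°) = -0.7986
1 - cos(143°) = 1.7986

Δλ = 2.4263 × 1.7986
Δλ = 4.3640 pm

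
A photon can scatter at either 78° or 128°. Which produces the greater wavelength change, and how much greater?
128° produces the larger shift by a factor of 2.040

Calculate both shifts using Δλ = λ_C(1 - cos θ):

For θ₁ = 78°:
Δλ₁ = 2.4263 × (1 - cos(78°))
Δλ₁ = 2.4263 × 0.7921
Δλ₁ = 1.9219 pm

For θ₂ = 128°:
Δλ₂ = 2.4263 × (1 - cos(128°))
Δλ₂ = 2.4263 × 1.6157
Δλ₂ = 3.9201 pm

The 128° angle produces the larger shift.
Ratio: 3.9201/1.9219 = 2.040

(Intermediate values are shown rounded; full precision is carried through to the final answer.)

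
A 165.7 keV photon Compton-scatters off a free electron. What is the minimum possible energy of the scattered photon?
100.5136 keV (at θ = 180°)

The scattered photon has minimum energy when its wavelength is maximum, i.e., when the Compton shift Δλ = λ_C(1 − cos θ) is maximum. This occurs at θ = 180° (backscattering), giving Δλ_max = 2λ_C = 4.8526 pm.

Initial wavelength: λ₀ = hc/E₀ = 7.4825 pm
Maximum final wavelength: λ'_max = λ₀ + 2λ_C = 7.4825 + 4.8526 = 12.3351 pm
Minimum final energy: E'_min = hc/λ'_max = 100.5136 keV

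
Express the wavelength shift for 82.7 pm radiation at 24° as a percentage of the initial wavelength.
0.2536%

Calculate the Compton shift:
Δλ = λ_C(1 - cos(24°))
Δλ = 2.4263 × (1 - cos(24°))
Δλ = 2.4263 × 0.0865
Δλ = 0.2098 pm

Percentage change:
(Δλ/λ₀) × 100 = (0.2098/82.7) × 100
= 0.2536%

(Intermediate values are shown rounded; full precision is carried through to the final answer.)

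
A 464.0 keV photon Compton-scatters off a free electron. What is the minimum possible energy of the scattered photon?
164.7698 keV (at θ = 180°)

The scattered photon has minimum energy when its wavelength is maximum, i.e., when the Compton shift Δλ = λ_C(1 − cos θ) is maximum. This occurs at θ = 180° (backscattering), giving Δλ_max = 2λ_C = 4.8526 pm.

Initial wavelength: λ₀ = hc/E₀ = 2.6721 pm
Maximum final wavelength: λ'_max = λ₀ + 2λ_C = 2.6721 + 4.8526 = 7.5247 pm
Minimum final energy: E'_min = hc/λ'_max = 164.7698 keV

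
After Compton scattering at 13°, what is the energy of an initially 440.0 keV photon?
430.4994 keV

First convert energy to wavelength:
λ = hc/E, with hc ≈ 1239.842 keV·pm (i.e. 1239.842 eV·nm)

For E = 440.0 keV = 440000 eV:
λ = 1239.842 keV·pm / 440.0 keV
λ = 2.8178 pm

Calculate the Compton shift:
Δλ = λ_C(1 - cos(13°)) = 2.4263 × 0.0256
Δλ = 0.0622 pm

Final wavelength:
λ' = 2.8178 + 0.0622 = 2.8800 pm

Final energy:
E' = hc/λ' = 1239.842 / 2.8800 = 430.4994 keV

(Intermediate values are shown rounded; full precision is carried through to the final answer.)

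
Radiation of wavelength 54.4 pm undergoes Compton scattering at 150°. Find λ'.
58.9276 pm

Using the Compton formula: λ' = λ + λ_C(1 − cos θ)

For θ = 150°, cos θ = -√3/2 (exact) ≈ -0.8660, so:
1 − cos 150° = 1 − (-√3/2) ≈ 1.8660

Δλ = λ_C × 1.8660 = 2.4263 × 1.8660 = 4.5276 pm

λ' = 54.4 + 4.5276 = 58.9276 pm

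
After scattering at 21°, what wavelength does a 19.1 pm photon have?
19.2612 pm

Using the Compton scattering formula:
λ' = λ + Δλ = λ + λ_C(1 - cos θ)

Given:
- Initial wavelength λ = 19.1 pm
- Scattering angle θ = 21°
- Compton wavelength λ_C ≈ 2.4263 pm

Calculate the shift:
Δλ = 2.4263 × (1 - cos(21°))
Δλ = 2.4263 × 0.0664
Δλ = 0.1612 pm

Final wavelength:
λ' = 19.1 + 0.1612 = 19.2612 pm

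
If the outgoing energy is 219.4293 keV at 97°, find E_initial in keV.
423.4000 keV

Convert final energy to wavelength (hc ≈ 1239.842 keV·pm):
λ' = hc/E' = 1239.842 / 219.4293 = 5.6503 pm

Calculate the Compton shift:
Δλ = λ_C(1 - cos(97°))
Δλ = 2.4263 × (1 - cos(97°))
Δλ = 2.7220 pm

Initial wavelength:
λ = λ' - Δλ = 5.6503 - 2.7220 = 2.9283 pm

Initial energy:
E = hc/λ = 1239.842 / 2.9283 = 423.4000 keV

(Intermediate values are shown rounded; full precision is carried through to the final answer.)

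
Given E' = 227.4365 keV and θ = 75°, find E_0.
339.3999 keV

Convert final energy to wavelength (hc ≈ 1239.842 keV·pm):
λ' = hc/E' = 1239.842 / 227.4365 = 5.4514 pm

Calculate the Compton shift:
Δλ = λ_C(1 - cos(75°))
Δλ = 2.4263 × (1 - cos(75°))
Δλ = 1.7983 pm

Initial wavelength:
λ = λ' - Δλ = 5.4514 - 1.7983 = 3.6530 pm

Initial energy:
E = hc/λ = 1239.842 / 3.6530 = 339.3999 keV

(Intermediate values are shown rounded; full precision is carried through to the final answer.)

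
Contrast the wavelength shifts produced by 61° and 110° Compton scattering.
110° produces the larger shift by a factor of 2.605

Calculate both shifts using Δλ = λ_C(1 - cos θ):

For θ₁ = 61°:
Δλ₁ = 2.4263 × (1 - cos(61°))
Δλ₁ = 2.4263 × 0.5152
Δλ₁ = 1.2500 pm

For θ₂ = 110°:
Δλ₂ = 2.4263 × (1 - cos(110°))
Δλ₂ = 2.4263 × 1.3420
Δλ₂ = 3.2562 pm

The 110° angle produces the larger shift.
Ratio: 3.2562/1.2500 = 2.605

(Intermediate values are shown rounded; full precision is carried through to the final answer.)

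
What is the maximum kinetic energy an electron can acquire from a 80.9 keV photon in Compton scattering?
19.4555 keV

Maximum energy transfer occurs at θ = 180° (backscattering).

Initial photon: E₀ = 80.9 keV → λ₀ = 15.3256 pm

Maximum Compton shift (at 180°):
Δλ_max = 2λ_C = 2 × 2.4263 = 4.8526 pm

Final wavelength:
λ' = 15.3256 + 4.8526 = 20.1782 pm

Minimum photon energy (maximum energy to electron):
E'_min = hc/λ' = 61.4445 keV

Maximum electron kinetic energy:
K_max = E₀ - E'_min = 80.9000 - 61.4445 = 19.4555 keV

(Intermediate values are shown rounded; full precision is carried through to the final answer.)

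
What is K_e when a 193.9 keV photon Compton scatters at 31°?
9.9688 keV

By energy conservation: K_e = E_initial - E_final

First find the scattered photon energy:
Initial wavelength: λ = hc/E = 6.3942 pm
Compton shift: Δλ = λ_C(1 - cos(31°)) = 0.3466 pm
Final wavelength: λ' = 6.3942 + 0.3466 = 6.7408 pm
Final photon energy: E' = hc/λ' = 183.9312 keV

Electron kinetic energy:
K_e = E - E' = 193.9000 - 183.9312 = 9.9688 keV

(Intermediate values are shown rounded; full precision is carried through to the final answer.)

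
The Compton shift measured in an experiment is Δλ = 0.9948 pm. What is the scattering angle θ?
53.84°

From the Compton formula Δλ = λ_C(1 - cos θ), we can solve for θ:

cos θ = 1 - Δλ/λ_C

Given:
- Δλ = 0.9948 pm
- λ_C = h/(m_e·c) ≈ 2.42631024 pm

cos θ = 1 - 0.9948/2.42631024
cos θ = 1 - 0.410005
cos θ = 0.589995

θ = arccos(0.589995)
θ = 53.84°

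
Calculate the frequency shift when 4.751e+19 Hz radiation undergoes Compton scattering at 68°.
9.210e+18 Hz (decrease)

Convert frequency to wavelength (c = 299792458 m/s):
λ₀ = c/f₀ = 299792458/4.751e+19 = 6.3100917e-12 m = 6.3101 pm

Calculate Compton shift:
Δλ = λ_C(1 - cos(68°)) = 1.5174 pm

Final wavelength:
λ' = λ₀ + Δλ = 6.3101 + 1.5174 = 7.8275 pm

Final frequency:
f' = c/λ' = 299792458/7.8274902e-12 = 3.8299947e+19 Hz

Frequency shift (decrease):
Δf = f₀ - f' = 4.751e+19 - 3.8299947e+19 = 9.210e+18 Hz

(Intermediate values are shown rounded; full precision is carried through to the final answer.)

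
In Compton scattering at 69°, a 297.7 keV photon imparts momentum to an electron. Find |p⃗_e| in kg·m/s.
1.5974e-22 kg·m/s

The electron is initially at rest, so by conservation of momentum:
p⃗_e = p⃗₀ − p⃗'  (incident photon momentum minus scattered photon momentum)

Photon momentum magnitudes (p = h/λ = E/c):
λ₀ = hc/E₀ = 4.1647 pm → p₀ = h/λ₀ = 1.5910e-22 kg·m/s
Δλ = λ_C(1 − cos 69°) = 1.5568 pm
λ' = 5.7215 pm → p' = h/λ' = 1.1581e-22 kg·m/s

The scattered photon makes angle θ = 69° with the incident direction, so by the law of cosines:
|p⃗_e|² = p₀² + p'² − 2p₀p'cos θ
|p⃗_e|² = (1.5910e-22)² + (1.1581e-22)² − 2·1.5910e-22·1.1581e-22·cos(69°)
|p⃗_e| = 1.5974e-22 kg·m/s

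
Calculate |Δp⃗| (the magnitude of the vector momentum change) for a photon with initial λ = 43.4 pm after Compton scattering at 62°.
1.5505e-23 kg·m/s

Photon momentum magnitude is p = h/λ.

Initial momentum:
p₀ = h/λ = 6.6261e-34/4.3400e-11 = 1.5267e-23 kg·m/s

After scattering:
λ' = λ + Δλ = 43.4 + 1.2872 = 44.6872 pm
p' = h/λ' = 6.6261e-34/4.4687e-11 = 1.4828e-23 kg·m/s

Momentum is a vector; the scattered photon's direction makes angle θ = 62° with the incident direction. The magnitude of the vector change Δp⃗ = p⃗₀ − p⃗' is found from the law of cosines:
|Δp⃗|² = p₀² + p'² − 2p₀p'cos θ
|Δp⃗|² = (1.5267e-23)² + (1.4828e-23)² − 2·1.5267e-23·1.4828e-23·cos(62°)
|Δp⃗| = 1.5505e-23 kg·m/s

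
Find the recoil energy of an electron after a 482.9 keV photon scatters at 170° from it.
314.9737 keV

By energy conservation: K_e = E_initial - E_final

First find the scattered photon energy:
Initial wavelength: λ = hc/E = 2.5675 pm
Compton shift: Δλ = λ_C(1 - cos(170°)) = 4.8158 pm
Final wavelength: λ' = 2.5675 + 4.8158 = 7.3833 pm
Final photon energy: E' = hc/λ' = 167.9263 keV

Electron kinetic energy:
K_e = E - E' = 482.9000 - 167.9263 = 314.9737 keV

(Intermediate values are shown rounded; full precision is carried through to the final answer.)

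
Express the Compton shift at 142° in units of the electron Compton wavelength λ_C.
1.7880 λ_C

The Compton shift formula is:
Δλ = λ_C(1 - cos θ)

Dividing both sides by λ_C:
Δλ/λ_C = 1 - cos θ

For θ = 142°:
Δλ/λ_C = 1 - cos(142°)
Δλ/λ_C = 1 - -0.7880
Δλ/λ_C = 1.7880

This means the shift is 1.7880 × λ_C = 4.3383 pm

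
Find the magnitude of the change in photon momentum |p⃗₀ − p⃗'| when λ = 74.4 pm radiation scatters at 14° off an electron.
2.1697e-24 kg·m/s

Photon momentum magnitude is p = h/λ.

Initial momentum:
p₀ = h/λ = 6.6261e-34/7.4400e-11 = 8.9060e-24 kg·m/s

After scattering:
λ' = λ + Δλ = 74.4 + 0.0721 = 74.4721 pm
p' = h/λ' = 6.6261e-34/7.4472e-11 = 8.8974e-24 kg·m/s

Momentum is a vector; the scattered photon's direction makes angle θ = 14° with the incident direction. The magnitude of the vector change Δp⃗ = p⃗₀ − p⃗' is found from the law of cosines:
|Δp⃗|² = p₀² + p'² − 2p₀p'cos θ
|Δp⃗|² = (8.9060e-24)² + (8.8974e-24)² − 2·8.9060e-24·8.8974e-24·cos(14°)
|Δp⃗| = 2.1697e-24 kg·m/s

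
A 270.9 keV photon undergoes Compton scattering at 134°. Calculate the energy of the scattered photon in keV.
142.6989 keV

First convert energy to wavelength:
λ = hc/E, with hc ≈ 1239.842 keV·pm (i.e. 1239.842 eV·nm)

For E = 270.9 keV = 270900 eV:
λ = 1239.842 keV·pm / 270.9 keV
λ = 4.5768 pm

Calculate the Compton shift:
Δλ = λ_C(1 - cos(134°)) = 2.4263 × 1.6947
Δλ = 4.1118 pm

Final wavelength:
λ' = 4.5768 + 4.1118 = 8.6885 pm

Final energy:
E' = hc/λ' = 1239.842 / 8.6885 = 142.6989 keV

(Intermediate values are shown rounded; full precision is carried through to the final answer.)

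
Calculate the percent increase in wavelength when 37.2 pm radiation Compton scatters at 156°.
12.4808%

Calculate the Compton shift:
Δλ = λ_C(1 - cos(156°))
Δλ = 2.4263 × (1 - cos(156°))
Δλ = 2.4263 × 1.9135
Δλ = 4.6429 pm

Percentage change:
(Δλ/λ₀) × 100 = (4.6429/37.2) × 100
= 12.4808%

(Intermediate values are shown rounded; full precision is carried through to the final answer.)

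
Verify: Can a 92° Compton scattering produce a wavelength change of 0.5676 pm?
No, inconsistent

Calculate the expected shift for θ = 92°:

Δλ_expected = λ_C(1 - cos(92°))
Δλ_expected = 2.4263 × (1 - cos(92°))
Δλ_expected = 2.4263 × 1.0349
Δλ_expected = 2.5110 pm

Given shift: 0.5676 pm
Expected shift: 2.5110 pm
Difference: 1.9433 pm

The values do not match. The given shift corresponds to θ ≈ 40.0°, not 92°.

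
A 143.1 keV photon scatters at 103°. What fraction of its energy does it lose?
0.2554 (or 25.54%)

Calculate initial and final photon energies:

Initial: E₀ = 143.1 keV → λ₀ = 8.6642 pm
Compton shift: Δλ = 2.9721 pm
Final wavelength: λ' = 11.6363 pm
Final energy: E' = 106.5497 keV

Fractional energy loss:
(E₀ - E')/E₀ = (143.1000 - 106.5497)/143.1000
= 36.5503/143.1000
= 0.2554
= 25.54%

(Intermediate values are shown rounded; full precision is carried through to the final answer.)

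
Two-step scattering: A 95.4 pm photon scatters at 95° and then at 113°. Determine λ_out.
101.4121 pm

Apply Compton shift twice:

First scattering at θ₁ = 95°:
Δλ₁ = λ_C(1 - cos(95°))
Δλ₁ = 2.4263 × 1.0872
Δλ₁ = 2.6378 pm

After first scattering:
λ₁ = 95.4 + 2.6378 = 98.0378 pm

Second scattering at θ₂ = 113°:
Δλ₂ = λ_C(1 - cos(113°))
Δλ₂ = 2.4263 × 1.3907
Δλ₂ = 3.3743 pm

Final wavelength:
λ₂ = 98.0378 + 3.3743 = 101.4121 pm

Total shift: Δλ_total = 2.6378 + 3.3743 = 6.0121 pm

(Intermediate values are shown rounded; full precision is carried through to the final answer.)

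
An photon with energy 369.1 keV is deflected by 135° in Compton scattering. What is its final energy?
165.2888 keV

First convert energy to wavelength:
λ = hc/E, with hc ≈ 1239.842 keV·pm (i.e. 1239.842 eV·nm)

For E = 369.1 keV = 369100 eV:
λ = 1239.842 keV·pm / 369.1 keV
λ = 3.3591 pm

Calculate the Compton shift:
Δλ = λ_C(1 - cos(135°)) = 2.4263 × 1.7071
Δλ = 4.1420 pm

Final wavelength:
λ' = 3.3591 + 4.1420 = 7.5011 pm

Final energy:
E' = hc/λ' = 1239.842 / 7.5011 = 165.2888 keV

(Intermediate values are shown rounded; full precision is carried through to the final answer.)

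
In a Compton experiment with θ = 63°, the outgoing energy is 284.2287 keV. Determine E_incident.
408.2000 keV

Convert final energy to wavelength (hc ≈ 1239.842 keV·pm):
λ' = hc/E' = 1239.842 / 284.2287 = 4.3621 pm

Calculate the Compton shift:
Δλ = λ_C(1 - cos(63°))
Δλ = 2.4263 × (1 - cos(63°))
Δλ = 1.3248 pm

Initial wavelength:
λ = λ' - Δλ = 4.3621 - 1.3248 = 3.0373 pm

Initial energy:
E = hc/λ = 1239.842 / 3.0373 = 408.2000 keV

(Intermediate values are shown rounded; full precision is carried through to the final answer.)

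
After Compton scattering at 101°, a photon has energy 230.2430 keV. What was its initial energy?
496.8000 keV

Convert final energy to wavelength (hc ≈ 1239.842 keV·pm):
λ' = hc/E' = 1239.842 / 230.2430 = 5.3849 pm

Calculate the Compton shift:
Δλ = λ_C(1 - cos(101°))
Δλ = 2.4263 × (1 - cos(101°))
Δλ = 2.8893 pm

Initial wavelength:
λ = λ' - Δλ = 5.3849 - 2.8893 = 2.4957 pm

Initial energy:
E = hc/λ = 1239.842 / 2.4957 = 496.8000 keV

(Intermediate values are shown rounded; full precision is carried through to the final answer.)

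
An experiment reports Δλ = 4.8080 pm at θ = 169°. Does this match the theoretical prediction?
Yes, consistent

Calculate the expected shift for θ = 169°:

Δλ_expected = λ_C(1 - cos(169°))
Δλ_expected = 2.4263 × (1 - cos(169°))
Δλ_expected = 2.4263 × 1.9816
Δλ_expected = 4.8080 pm

Given shift: 4.8080 pm
Expected shift: 4.8080 pm
Difference: 0.0000 pm

The values match. This is consistent with Compton scattering at the stated angle.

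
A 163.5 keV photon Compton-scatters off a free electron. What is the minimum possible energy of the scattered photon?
99.6998 keV (at θ = 180°)

The scattered photon has minimum energy when its wavelength is maximum, i.e., when the Compton shift Δλ = λ_C(1 − cos θ) is maximum. This occurs at θ = 180° (backscattering), giving Δλ_max = 2λ_C = 4.8526 pm.

Initial wavelength: λ₀ = hc/E₀ = 7.5831 pm
Maximum final wavelength: λ'_max = λ₀ + 2λ_C = 7.5831 + 4.8526 = 12.4358 pm
Minimum final energy: E'_min = hc/λ'_max = 99.6998 keV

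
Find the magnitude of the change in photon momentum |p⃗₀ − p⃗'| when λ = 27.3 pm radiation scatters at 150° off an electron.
4.3563e-23 kg·m/s

Photon momentum magnitude is p = h/λ.

Initial momentum:
p₀ = h/λ = 6.6261e-34/2.7300e-11 = 2.4271e-23 kg·m/s

After scattering:
λ' = λ + Δλ = 27.3 + 4.5276 = 31.8276 pm
p' = h/λ' = 6.6261e-34/3.1828e-11 = 2.0819e-23 kg·m/s

Momentum is a vector; the scattered photon's direction makes angle θ = 150° with the incident direction. The magnitude of the vector change Δp⃗ = p⃗₀ − p⃗' is found from the law of cosines:
|Δp⃗|² = p₀² + p'² − 2p₀p'cos θ
|Δp⃗|² = (2.4271e-23)² + (2.0819e-23)² − 2·2.4271e-23·2.0819e-23·cos(150°)
|Δp⃗| = 4.3563e-23 kg·m/s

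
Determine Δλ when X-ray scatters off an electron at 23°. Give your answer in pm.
0.1929 pm

Using the Compton scattering formula:
Δλ = λ_C(1 - cos θ)

where λ_C = h/(m_e·c) ≈ 2.4263 pm is the Compton wavelength of an electron.

For θ = 23°:
cos(23°) = 0.9205
1 - cos(23°) = 0.0795

Δλ = 2.4263 × 0.0795
Δλ = 0.1929 pm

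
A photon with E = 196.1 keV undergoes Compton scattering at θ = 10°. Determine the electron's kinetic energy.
1.1367 keV

By energy conservation: K_e = E_initial - E_final

First find the scattered photon energy:
Initial wavelength: λ = hc/E = 6.3225 pm
Compton shift: Δλ = λ_C(1 - cos(10°)) = 0.0369 pm
Final wavelength: λ' = 6.3225 + 0.0369 = 6.3594 pm
Final photon energy: E' = hc/λ' = 194.9633 keV

Electron kinetic energy:
K_e = E - E' = 196.1000 - 194.9633 = 1.1367 keV

(Intermediate values are shown rounded; full precision is carried through to the final answer.)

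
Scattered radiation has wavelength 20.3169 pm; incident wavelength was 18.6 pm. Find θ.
73.00°

First find the wavelength shift:
Δλ = λ' - λ = 20.3169 - 18.6 = 1.7169 pm

Using Δλ = λ_C(1 - cos θ), with λ_C = h/(m_e·c) ≈ 2.42631024 pm:
cos θ = 1 - Δλ/λ_C
cos θ = 1 - 1.7169/2.42631024
cos θ = 0.292382

θ = arccos(0.292382)
θ = 73.00°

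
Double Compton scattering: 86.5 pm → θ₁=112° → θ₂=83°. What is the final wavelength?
91.9658 pm

Apply Compton shift twice:

First scattering at θ₁ = 112°:
Δλ₁ = λ_C(1 - cos(112°))
Δλ₁ = 2.4263 × 1.3746
Δλ₁ = 3.3352 pm

After first scattering:
λ₁ = 86.5 + 3.3352 = 89.8352 pm

Second scattering at θ₂ = 83°:
Δλ₂ = λ_C(1 - cos(83°))
Δλ₂ = 2.4263 × 0.8781
Δλ₂ = 2.1306 pm

Final wavelength:
λ₂ = 89.8352 + 2.1306 = 91.9658 pm

Total shift: Δλ_total = 3.3352 + 2.1306 = 5.4658 pm

(Intermediate values are shown rounded; full precision is carried through to the final answer.)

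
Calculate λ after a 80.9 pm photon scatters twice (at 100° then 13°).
83.8098 pm

Apply Compton shift twice:

First scattering at θ₁ = 100°:
Δλ₁ = λ_C(1 - cos(100°))
Δλ₁ = 2.4263 × 1.1736
Δλ₁ = 2.8476 pm

After first scattering:
λ₁ = 80.9 + 2.8476 = 83.7476 pm

Second scattering at θ₂ = 13°:
Δλ₂ = λ_C(1 - cos(13°))
Δλ₂ = 2.4263 × 0.0256
Δλ₂ = 0.0622 pm

Final wavelength:
λ₂ = 83.7476 + 0.0622 = 83.8098 pm

Total shift: Δλ_total = 2.8476 + 0.0622 = 2.9098 pm

(Intermediate values are shown rounded; full precision is carried through to the final answer.)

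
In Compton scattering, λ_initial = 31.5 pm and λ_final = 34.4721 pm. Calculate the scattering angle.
103.00°

First find the wavelength shift:
Δλ = λ' - λ = 34.4721 - 31.5 = 2.9721 pm

Using Δλ = λ_C(1 - cos θ), with λ_C = h/(m_e·c) ≈ 2.42631024 pm:
cos θ = 1 - Δλ/λ_C
cos θ = 1 - 2.9721/2.42631024
cos θ = -0.224946

θ = arccos(-0.224946)
θ = 103.00°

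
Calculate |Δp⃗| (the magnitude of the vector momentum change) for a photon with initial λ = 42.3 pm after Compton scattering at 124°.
2.6533e-23 kg·m/s

Photon momentum magnitude is p = h/λ.

Initial momentum:
p₀ = h/λ = 6.6261e-34/4.2300e-11 = 1.5664e-23 kg·m/s

After scattering:
λ' = λ + Δλ = 42.3 + 3.7831 = 46.0831 pm
p' = h/λ' = 6.6261e-34/4.6083e-11 = 1.4379e-23 kg·m/s

Momentum is a vector; the scattered photon's direction makes angle θ = 124° with the incident direction. The magnitude of the vector change Δp⃗ = p⃗₀ − p⃗' is found from the law of cosines:
|Δp⃗|² = p₀² + p'² − 2p₀p'cos θ
|Δp⃗|² = (1.5664e-23)² + (1.4379e-23)² − 2·1.5664e-23·1.4379e-23·cos(124°)
|Δp⃗| = 2.6533e-23 kg·m/s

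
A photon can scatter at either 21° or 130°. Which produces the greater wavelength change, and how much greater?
130° produces the larger shift by a factor of 24.733

Calculate both shifts using Δλ = λ_C(1 - cos θ):

For θ₁ = 21°:
Δλ₁ = 2.4263 × (1 - cos(21°))
Δλ₁ = 2.4263 × 0.0664
Δλ₁ = 0.1612 pm

For θ₂ = 130°:
Δλ₂ = 2.4263 × (1 - cos(130°))
Δλ₂ = 2.4263 × 1.6428
Δλ₂ = 3.9859 pm

The 130° angle produces the larger shift.
Ratio: 3.9859/0.1612 = 24.733

(Intermediate values are shown rounded; full precision is carried through to the final answer.)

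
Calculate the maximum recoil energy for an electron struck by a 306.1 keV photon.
166.8399 keV

Maximum energy transfer occurs at θ = 180° (backscattering).

Initial photon: E₀ = 306.1 keV → λ₀ = 4.0504 pm

Maximum Compton shift (at 180°):
Δλ_max = 2λ_C = 2 × 2.4263 = 4.8526 pm

Final wavelength:
λ' = 4.0504 + 4.8526 = 8.9031 pm

Minimum photon energy (maximum energy to electron):
E'_min = hc/λ' = 139.2601 keV

Maximum electron kinetic energy:
K_max = E₀ - E'_min = 306.1000 - 139.2601 = 166.8399 keV

(Intermediate values are shown rounded; full precision is carried through to the final answer.)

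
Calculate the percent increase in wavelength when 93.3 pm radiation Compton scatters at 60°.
1.3003%

Calculate the Compton shift:
Δλ = λ_C(1 - cos(60°))
Δλ = 2.4263 × (1 - cos(60°))
Δλ = 2.4263 × 0.5000
Δλ = 1.2132 pm

Percentage change:
(Δλ/λ₀) × 100 = (1.2132/93.3) × 100
= 1.3003%

(Intermediate values are shown rounded; full precision is carried through to the final answer.)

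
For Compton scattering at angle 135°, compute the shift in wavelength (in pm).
4.1420 pm

Using the Compton scattering formula:
Δλ = λ_C(1 - cos θ)

where λ_C = h/(m_e·c) ≈ 2.4263 pm is the Compton wavelength of an electron.

For θ = 135°:
cos(135°) = -0.7071
1 - cos(135°) = 1.7071

Δλ = 2.4263 × 1.7071
Δλ = 4.1420 pm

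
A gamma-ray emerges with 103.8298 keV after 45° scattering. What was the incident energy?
110.4000 keV

Convert final energy to wavelength (hc ≈ 1239.842 keV·pm):
λ' = hc/E' = 1239.842 / 103.8298 = 11.9411 pm

Calculate the Compton shift:
Δλ = λ_C(1 - cos(45°))
Δλ = 2.4263 × (1 - cos(45°))
Δλ = 0.7106 pm

Initial wavelength:
λ = λ' - Δλ = 11.9411 - 0.7106 = 11.2304 pm

Initial energy:
E = hc/λ = 1239.842 / 11.2304 = 110.4000 keV

(Intermediate values are shown rounded; full precision is carried through to the final answer.)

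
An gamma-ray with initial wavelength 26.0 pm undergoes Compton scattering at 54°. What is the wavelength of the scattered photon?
27.0002 pm

Using the Compton scattering formula:
λ' = λ + Δλ = λ + λ_C(1 - cos θ)

Given:
- Initial wavelength λ = 26.0 pm
- Scattering angle θ = 54°
- Compton wavelength λ_C ≈ 2.4263 pm

Calculate the shift:
Δλ = 2.4263 × (1 - cos(54°))
Δλ = 2.4263 × 0.4122
Δλ = 1.0002 pm

Final wavelength:
λ' = 26.0 + 1.0002 = 27.0002 pm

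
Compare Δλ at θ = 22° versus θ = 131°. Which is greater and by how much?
131° produces the larger shift by a factor of 22.743

Calculate both shifts using Δλ = λ_C(1 - cos θ):

For θ₁ = 22°:
Δλ₁ = 2.4263 × (1 - cos(22°))
Δλ₁ = 2.4263 × 0.0728
Δλ₁ = 0.1767 pm

For θ₂ = 131°:
Δλ₂ = 2.4263 × (1 - cos(131°))
Δλ₂ = 2.4263 × 1.6561
Δλ₂ = 4.0181 pm

The 131° angle produces the larger shift.
Ratio: 4.0181/0.1767 = 22.743

(Intermediate values are shown rounded; full precision is carried through to the final answer.)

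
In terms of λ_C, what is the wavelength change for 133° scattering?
1.6820 λ_C

The Compton shift formula is:
Δλ = λ_C(1 - cos θ)

Dividing both sides by λ_C:
Δλ/λ_C = 1 - cos θ

For θ = 133°:
Δλ/λ_C = 1 - cos(133°)
Δλ/λ_C = 1 - -0.6820
Δλ/λ_C = 1.6820

This means the shift is 1.6820 × λ_C = 4.0810 pm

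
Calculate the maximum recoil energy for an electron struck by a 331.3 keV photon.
187.0480 keV

Maximum energy transfer occurs at θ = 180° (backscattering).

Initial photon: E₀ = 331.3 keV → λ₀ = 3.7424 pm

Maximum Compton shift (at 180°):
Δλ_max = 2λ_C = 2 × 2.4263 = 4.8526 pm

Final wavelength:
λ' = 3.7424 + 4.8526 = 8.5950 pm

Minimum photon energy (maximum energy to electron):
E'_min = hc/λ' = 144.2520 keV

Maximum electron kinetic energy:
K_max = E₀ - E'_min = 331.3000 - 144.2520 = 187.0480 keV

(Intermediate values are shown rounded; full precision is carried through to the final answer.)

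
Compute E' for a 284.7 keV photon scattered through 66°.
213.9744 keV

First convert energy to wavelength:
λ = hc/E, with hc ≈ 1239.842 keV·pm (i.e. 1239.842 eV·nm)

For E = 284.7 keV = 284700 eV:
λ = 1239.842 keV·pm / 284.7 keV
λ = 4.3549 pm

Calculate the Compton shift:
Δλ = λ_C(1 - cos(66°)) = 2.4263 × 0.5933
Δλ = 1.4394 pm

Final wavelength:
λ' = 4.3549 + 1.4394 = 5.7943 pm

Final energy:
E' = hc/λ' = 1239.842 / 5.7943 = 213.9744 keV

(Intermediate values are shown rounded; full precision is carried through to the final answer.)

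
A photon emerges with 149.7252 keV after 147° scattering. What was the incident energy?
324.6001 keV

Convert final energy to wavelength (hc ≈ 1239.842 keV·pm):
λ' = hc/E' = 1239.842 / 149.7252 = 8.2808 pm

Calculate the Compton shift:
Δλ = λ_C(1 - cos(147°))
Δλ = 2.4263 × (1 - cos(147°))
Δλ = 4.4612 pm

Initial wavelength:
λ = λ' - Δλ = 8.2808 - 4.4612 = 3.8196 pm

Initial energy:
E = hc/λ = 1239.842 / 3.8196 = 324.6001 keV

(Intermediate values are shown rounded; full precision is carried through to the final answer.)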